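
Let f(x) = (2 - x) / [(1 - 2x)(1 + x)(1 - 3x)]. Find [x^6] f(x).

Partial fractions give a closed form: a_n = (-2)·2^n + (1/4)·(-1)^n + (15/4)·3^n.
At n = 6: a_6 = 2606.

2606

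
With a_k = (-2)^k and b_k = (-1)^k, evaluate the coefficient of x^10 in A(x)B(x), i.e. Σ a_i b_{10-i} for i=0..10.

The convolution is the x^10 coefficient of A(x)B(x).
Σ = 1·1 − 2·(-1) + 4·1 − 8·(-1) + 16·1 − 32·(-1) + 64·1 − 128·(-1) + 256·1 − 512·(-1) + 1024·1 = 2047.

2047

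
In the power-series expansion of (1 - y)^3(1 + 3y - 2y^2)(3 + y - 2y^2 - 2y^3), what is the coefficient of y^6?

(1 - y)^3 has coefficients 1,-3,3,-1 for degrees 0…3.
(1 + 3y - 2y^2) has coefficients 1,3,-2,0,0,0,0 for degrees 0…6.
Finally multiplying by (3 + y - 2y^2 - 2y^3), the product of all factors after the first has coefficients 3,10,-5,-10,-2,4,0 for degrees 0…6.
[y^6] = 1·0 − 3·4 + 3·(-2) − 1·(-10) = -8.

-8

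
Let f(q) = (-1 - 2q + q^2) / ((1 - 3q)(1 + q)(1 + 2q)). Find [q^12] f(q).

The denominator gives the recurrence a_n = 7a_(n−2) + 6a_(n−3) for n ≥ 3; the numerator fixes a_0 = -1, a_1 = -2, a_2 = -6.
Iterating: -1, -2, -6, -20, -54, -176, -498, -1556, -4542, -13880, -41130, -124412, -371190, so a_12 = -371190.

-371190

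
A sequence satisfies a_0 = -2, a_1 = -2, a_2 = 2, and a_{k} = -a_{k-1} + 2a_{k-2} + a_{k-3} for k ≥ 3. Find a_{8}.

122

The ordinary generating function has denominator 1 + y - 2y^2 - y^3.
Iterating the recurrence: a_0,…,a_{8} = -2, -2, 2, -8, 10, -24, 36, -74, 122.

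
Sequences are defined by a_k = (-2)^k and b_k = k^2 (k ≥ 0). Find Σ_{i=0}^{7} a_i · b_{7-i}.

The convolution is the x^7 coefficient of A(x)B(x).
Σ = 1·49 − 2·36 + 4·25 − 8·16 + 16·9 − 32·4 + 64·1 − 128·0 = 29.

29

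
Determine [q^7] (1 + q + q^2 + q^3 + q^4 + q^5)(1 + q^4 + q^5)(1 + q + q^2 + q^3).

(1 + q + q^2 + q^3 + q^4 + q^5) has coefficients 1,1,1,1,1,1 for degrees 0…5.
(1 + q^4 + q^5) has coefficients 1,0,0,0,1,1,0,0 for degrees 0…7.
Finally multiplying by (1 + q + q^2 + q^3), the product of all factors after the first has coefficients 1,1,1,1,1,2,2,2 for degrees 0…7.
[q^7] = 1·2 + 1·2 + 1·2 + 1·1 + 1·1 + 1·1 = 9.

9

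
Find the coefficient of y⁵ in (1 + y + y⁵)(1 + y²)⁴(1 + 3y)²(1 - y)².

-16

(1 + y + y⁵) has coefficients 1,1,0,0,0,1 for degrees 0…5.
(1 + y²)⁴ has coefficients 1,0,4,0,6,0 for degrees 0…5.
Multiplying by (1 + 3y)² gives running coefficients 1,6,13,24,42,36 for degrees 0…5.
Finally multiplying by (1 - y)², the product of all factors after the first has coefficients 1,4,2,4,7,-24 for degrees 0…5.
[y⁵] = 1·(-24) + 1·7 + 1·1 = -16.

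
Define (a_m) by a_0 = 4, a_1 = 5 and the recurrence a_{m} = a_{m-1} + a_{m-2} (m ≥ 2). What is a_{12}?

The ordinary generating function has denominator 1 - t - t^2.
Iterating the recurrence: a_0,…,a_{12} = 4, 5, 9, 14, 23, 37, 60, 97, 157, 254, 411, 665, 1076.

1076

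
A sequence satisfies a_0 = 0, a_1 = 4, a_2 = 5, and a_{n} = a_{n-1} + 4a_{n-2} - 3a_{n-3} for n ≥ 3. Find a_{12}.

The ordinary generating function has denominator 1 - x - 4x^2 + 3x^3.
Iterating the recurrence: a_0,…,a_{12} = 0, 4, 5, 21, 29, 98, 151, 456, 766, 2137, 3833, 10083, 19004.

19004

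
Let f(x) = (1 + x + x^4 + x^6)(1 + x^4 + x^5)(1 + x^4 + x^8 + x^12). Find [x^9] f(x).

(1 + x + x^4 + x^6) has coefficients 1,1,0,0,1,0,1 for degrees 0…6.
(1 + x^4 + x^5) has coefficients 1,0,0,0,1,1,0,0,0,0 for degrees 0…9.
Finally multiplying by (1 + x^4 + x^8 + x^12), the product of all factors after the first has coefficients 1,0,0,0,2,1,0,0,2,1 for degrees 0…9.
[x^9] = 1·1 + 1·2 + 1·1 + 1·0 = 4.

4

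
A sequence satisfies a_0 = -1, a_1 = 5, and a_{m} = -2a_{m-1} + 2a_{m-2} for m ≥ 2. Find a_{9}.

The ordinary generating function has denominator 1 + 2t - 2t^2.
Iterating the recurrence: a_0,…,a_{9} = -1, 5, -12, 34, -92, 252, -688, 1880, -5136, 14032.

14032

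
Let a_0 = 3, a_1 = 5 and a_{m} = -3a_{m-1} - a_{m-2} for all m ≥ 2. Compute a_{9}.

The ordinary generating function has denominator 1 + 3z + z^2.
Iterating the recurrence: a_0,…,a_{9} = 3, 5, -18, 49, -129, 338, -885, 2317, -6066, 15881.

15881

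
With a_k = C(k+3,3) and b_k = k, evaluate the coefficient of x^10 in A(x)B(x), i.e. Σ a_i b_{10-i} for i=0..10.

The convolution is the t^10 coefficient of A(t)B(t).
Σ = 1·10 + 4·9 + 10·8 + 20·7 + 35·6 + 56·5 + 84·4 + 120·3 + 165·2 + 220·1 + 286·0 = 2002.

2002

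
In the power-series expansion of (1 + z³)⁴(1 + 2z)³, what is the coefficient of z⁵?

48

(1 + z³)⁴ has coefficients 1,0,0,4,0,0 for degrees 0…5.
(1 + 2z)³ has coefficients 1,6,12,8,0,0 for degrees 0…5.
[z⁵] = 1·0 + 4·12 = 48.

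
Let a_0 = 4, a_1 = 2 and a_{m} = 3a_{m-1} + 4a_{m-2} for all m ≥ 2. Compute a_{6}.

4918

The ordinary generating function has denominator 1 - 3y - 4y^2.
Iterating the recurrence: a_0,…,a_{6} = 4, 2, 22, 74, 310, 1226, 4918.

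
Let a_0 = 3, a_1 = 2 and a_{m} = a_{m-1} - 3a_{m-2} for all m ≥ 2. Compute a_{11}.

227

The ordinary generating function has denominator 1 - y + 3y^2.
Iterating the recurrence: a_0,…,a_{11} = 3, 2, -7, -13, 8, 47, 23, -118, -187, 167, 728, 227.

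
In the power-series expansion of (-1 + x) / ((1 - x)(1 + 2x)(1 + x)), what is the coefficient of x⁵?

63

Partial fractions give a closed form: a_n = (-2)·(-2)^n + (1)·(-1)^n.
At n = 5: a_5 = 63.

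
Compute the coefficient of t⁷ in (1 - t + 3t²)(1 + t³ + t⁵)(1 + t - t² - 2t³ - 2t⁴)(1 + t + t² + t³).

-11

(1 - t + 3t²) has coefficients 1,-1,3 for degrees 0…2.
(1 + t³ + t⁵) has coefficients 1,0,0,1,0,1,0,0 for degrees 0…7.
Multiplying by (1 + t - t² - 2t³ - 2t⁴) gives running coefficients 1,1,-1,-1,-1,0,-1,-3 for degrees 0…7.
Finally multiplying by (1 + t + t² + t³), the product of all factors after the first has coefficients 1,2,1,0,-2,-3,-3,-5 for degrees 0…7.
[t⁷] = 1·(-5) − 1·(-3) + 3·(-3) = -11.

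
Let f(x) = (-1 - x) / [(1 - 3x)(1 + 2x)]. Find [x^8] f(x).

-5300

Partial fractions give a closed form: a_n = (-4/5)·3^n + (-1/5)·(-2)^n.
At n = 8: a_8 = -5300.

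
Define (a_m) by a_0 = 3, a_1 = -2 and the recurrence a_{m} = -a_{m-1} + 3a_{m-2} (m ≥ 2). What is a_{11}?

-15797

The ordinary generating function has denominator 1 + y - 3y^2.
Iterating the recurrence: a_0,…,a_{11} = 3, -2, 11, -17, 50, -101, 251, -554, 1307, -2969, 6890, -15797.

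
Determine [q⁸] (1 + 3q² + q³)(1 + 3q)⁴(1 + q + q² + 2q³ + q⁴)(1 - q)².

(1 + 3q² + q³) has coefficients 1,0,3,1 for degrees 0…3.
(1 + 3q)⁴ has coefficients 1,12,54,108,81,0,0,0,0 for degrees 0…8.
Multiplying by (1 + q + q² + 2q³ + q⁴) gives running coefficients 1,13,67,176,268,309,351,270,81 for degrees 0…8.
Finally multiplying by (1 - q)², the product of all factors after the first has coefficients 1,11,42,55,-17,-51,1,-123,-108 for degrees 0…8.
[q⁸] = 1·(-108) + 3·1 + 1·(-51) = -156.

-156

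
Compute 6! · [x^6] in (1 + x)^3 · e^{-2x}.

-32

The EGF product rule gives c_6 = Σ_{k_1+k_2=6} C(6; k_1,k_2) · ∏ g_i(k_i), where (1+x)^3 gives the falling factorial (3)_k; e^{-2x} gives (-2)^k.
g_1(k) for k = 0…6: 1, 3, 6, 6, 0, 0, 0.
g_2(k) for k = 0…6: 1, -2, 4, -8, 16, -32, 64.
c_6 = Σ_k C(6,k)·g_1(k)·g_2(6−k) = 1·1·64 + 6·3·(-32) + 15·6·16 + 20·6·(-8) = 64 − 576 + 1440 − 960 = -32.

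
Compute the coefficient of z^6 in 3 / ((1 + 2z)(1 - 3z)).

Partial fractions give a closed form: a_n = (6/5)·(-2)^n + (9/5)·3^n.
At n = 6: a_6 = 1389.

1389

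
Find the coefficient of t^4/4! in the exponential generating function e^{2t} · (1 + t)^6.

2248

The EGF product rule gives c_4 = Σ_{k_1+k_2=4} C(4; k_1,k_2) · ∏ g_i(k_i), where e^{2t} gives (2)^k; (1+t)^6 gives the falling factorial (6)_k.
g_1(k) for k = 0…4: 1, 2, 4, 8, 16.
g_2(k) for k = 0…4: 1, 6, 30, 120, 360.
c_4 = Σ_k C(4,k)·g_1(k)·g_2(4−k) = 1·1·360 + 4·2·120 + 6·4·30 + 4·8·6 + 1·16·1 = 360 + 960 + 720 + 192 + 16 = 2248.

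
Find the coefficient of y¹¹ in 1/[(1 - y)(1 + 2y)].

Partial fractions give a closed form: a_n = (1/3)·1^n + (2/3)·(-2)^n.
At n = 11: a_11 = -1365.

-1365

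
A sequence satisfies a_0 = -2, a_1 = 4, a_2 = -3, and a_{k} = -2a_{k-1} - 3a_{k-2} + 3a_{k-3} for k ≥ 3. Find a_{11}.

-10035

The ordinary generating function has denominator 1 + 2q + 3q^2 - 3q^3.
Iterating the recurrence: a_0,…,a_{11} = -2, 4, -3, -12, 45, -63, -45, 414, -882, 387, 3114, -10035.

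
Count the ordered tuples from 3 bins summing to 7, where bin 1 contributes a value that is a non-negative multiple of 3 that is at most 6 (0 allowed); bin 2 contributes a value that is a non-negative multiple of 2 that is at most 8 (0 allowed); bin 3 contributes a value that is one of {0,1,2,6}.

4

The generating function for the choices is (1 + y³ + y⁶)·(1 + y² + y⁴ + y⁶ + y⁸)·(1 + y + y² + y⁶); the count is [y⁷].
(1 + y³ + y⁶) has coefficients 1,0,0,1,0,0,1 for degrees 0…6.
(1 + y² + y⁴ + y⁶ + y⁸) has coefficients 1,0,1,0,1,0,1,0 for degrees 0…7.
Finally multiplying by (1 + y + y² + y⁶), the product of all factors after the first has coefficients 1,1,2,1,2,1,3,1 for degrees 0…7.
[y⁷] = 1·1 + 1·2 + 1·1 = 4.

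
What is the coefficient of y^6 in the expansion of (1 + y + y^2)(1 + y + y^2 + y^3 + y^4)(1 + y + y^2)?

(1 + y + y^2) has coefficients 1,1,1 for degrees 0…2.
(1 + y + y^2 + y^3 + y^4) has coefficients 1,1,1,1,1,0,0 for degrees 0…6.
Finally multiplying by (1 + y + y^2), the product of all factors after the first has coefficients 1,2,3,3,3,2,1 for degrees 0…6.
[y^6] = 1·1 + 1·2 + 1·3 = 6.

6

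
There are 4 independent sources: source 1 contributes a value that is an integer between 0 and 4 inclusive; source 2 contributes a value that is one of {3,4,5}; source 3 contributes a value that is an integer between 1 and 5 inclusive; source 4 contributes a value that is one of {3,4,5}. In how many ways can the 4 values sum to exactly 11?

The generating function for the choices is (1 + z + z^2 + z^3 + z^4)·(z^3 + z^4 + z^5)·(z + z^2 + z^3 + z^4 + z^5)·(z^3 + z^4 + z^5); the count is [z^11].
(1 + z + z^2 + z^3 + z^4) has coefficients 1,1,1,1,1 for degrees 0…4.
(z^3 + z^4 + z^5) has coefficients 0,0,0,1,1,1,0,0,0,0,0,0 for degrees 0…11.
Multiplying by (z + z^2 + z^3 + z^4 + z^5) gives running coefficients 0,0,0,0,1,2,3,3,3,2,1,0 for degrees 0…11.
Finally multiplying by (z^3 + z^4 + z^5), the product of all factors after the first has coefficients 0,0,0,0,0,0,0,1,3,6,8,9 for degrees 0…11.
[z^11] = 1·9 + 1·8 + 1·6 + 1·3 + 1·1 = 27.

27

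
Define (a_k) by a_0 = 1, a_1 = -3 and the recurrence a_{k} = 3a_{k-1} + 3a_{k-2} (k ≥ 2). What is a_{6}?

-1431

The ordinary generating function has denominator 1 - 3z - 3z^2.
Iterating the recurrence: a_0,…,a_{6} = 1, -3, -6, -27, -99, -378, -1431.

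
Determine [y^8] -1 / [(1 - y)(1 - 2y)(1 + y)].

-341

Partial fractions give a closed form: a_n = (1/2)·1^n + (-4/3)·2^n + (-1/6)·(-1)^n.
At n = 8: a_8 = -341.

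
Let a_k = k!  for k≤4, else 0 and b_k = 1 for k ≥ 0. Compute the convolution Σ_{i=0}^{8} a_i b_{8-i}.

This is [x^8] in the product of the two ordinary generating functions.
Σ = 1·1 + 1·1 + 2·1 + 6·1 + 24·1 + 0·1 + 0·1 + 0·1 + 0·1 = 34.

34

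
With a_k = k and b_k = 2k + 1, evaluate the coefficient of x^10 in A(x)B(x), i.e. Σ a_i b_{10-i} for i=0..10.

Write out a_i and b_{10-i} for i = 0,…,10 and sum the products.
Σ = 0·21 + 1·19 + 2·17 + 3·15 + 4·13 + 5·11 + 6·9 + 7·7 + 8·5 + 9·3 + 10·1 = 385.

385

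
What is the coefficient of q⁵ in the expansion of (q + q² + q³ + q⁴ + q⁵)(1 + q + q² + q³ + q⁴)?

(q + q² + q³ + q⁴ + q⁵) has coefficients 0,1,1,1,1,1 for degrees 0…5.
(1 + q + q² + q³ + q⁴) has coefficients 1,1,1,1,1,0 for degrees 0…5.
[q⁵] = 1·1 + 1·1 + 1·1 + 1·1 + 1·1 = 5.

5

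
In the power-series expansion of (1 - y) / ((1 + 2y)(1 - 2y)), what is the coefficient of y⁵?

-16

The denominator gives the recurrence a_n = 4a_(n−2) for n ≥ 2; the numerator fixes a_0 = 1, a_1 = -1.
Iterating: 1, -1, 4, -4, 16, -16, so a_5 = -16.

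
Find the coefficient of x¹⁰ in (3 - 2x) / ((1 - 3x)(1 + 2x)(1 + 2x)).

68197

The denominator gives the recurrence a_n = −a_(n−1) + 8a_(n−2) + 12a_(n−3) for n ≥ 3; the numerator fixes a_0 = 3, a_1 = -5, a_2 = 29.
Iterating: 3, -5, 29, -33, 205, -121, 1365, 127, 9341, 8055, 68197, so a_10 = 68197.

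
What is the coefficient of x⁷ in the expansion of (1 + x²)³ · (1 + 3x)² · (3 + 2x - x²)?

56

(1 + x²)³ has coefficients 1,0,3,0,3,0,1 for degrees 0…6.
(1 + 3x)² has coefficients 1,6,9,0,0,0,0,0 for degrees 0…7.
Finally multiplying by (3 + 2x - x²), the product of all factors after the first has coefficients 3,20,38,12,-9,0,0,0 for degrees 0…7.
[x⁷] = 1·0 + 3·0 + 3·12 + 1·20 = 56.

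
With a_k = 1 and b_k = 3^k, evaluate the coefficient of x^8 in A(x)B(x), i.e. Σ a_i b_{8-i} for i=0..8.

Write out a_i and b_{8-i} for i = 0,…,8 and sum the products.
Σ = 1·6561 + 1·2187 + 1·729 + 1·243 + 1·81 + 1·27 + 1·9 + 1·3 + 1·1 = 9841.

9841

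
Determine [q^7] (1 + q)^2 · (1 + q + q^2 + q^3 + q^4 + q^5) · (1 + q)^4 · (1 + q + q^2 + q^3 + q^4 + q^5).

304

(1 + q)^2 has coefficients 1,2,1 for degrees 0…2.
(1 + q + q^2 + q^3 + q^4 + q^5) has coefficients 1,1,1,1,1,1,0,0 for degrees 0…7.
Multiplying by (1 + q)^4 gives running coefficients 1,5,11,15,16,16,15,11 for degrees 0…7.
Finally multiplying by (1 + q + q^2 + q^3 + q^4 + q^5), the product of all factors after the first has coefficients 1,6,17,32,48,64,78,84 for degrees 0…7.
[q^7] = 1·84 + 2·78 + 1·64 = 304.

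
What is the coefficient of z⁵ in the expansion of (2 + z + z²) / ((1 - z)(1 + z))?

1

The denominator gives the recurrence a_n = a_(n−2) for n ≥ 3; the numerator fixes a_0 = 2, a_1 = 1, a_2 = 3.
Iterating: 2, 1, 3, 1, 3, 1, so a_5 = 1.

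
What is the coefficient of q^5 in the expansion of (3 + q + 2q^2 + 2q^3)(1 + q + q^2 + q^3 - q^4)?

(3 + q + 2q^2 + 2q^3) has coefficients 3,1,2,2 for degrees 0…3.
(1 + q + q^2 + q^3 - q^4) has coefficients 1,1,1,1,-1,0 for degrees 0…5.
[q^5] = 3·0 + 1·(-1) + 2·1 + 2·1 = 3.

3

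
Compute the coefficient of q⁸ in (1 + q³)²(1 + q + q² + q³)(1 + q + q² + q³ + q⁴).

9

(1 + q³)² has coefficients 1,0,0,2,0,0,1 for degrees 0…6.
(1 + q + q² + q³) has coefficients 1,1,1,1,0,0,0,0,0 for degrees 0…8.
Finally multiplying by (1 + q + q² + q³ + q⁴), the product of all factors after the first has coefficients 1,2,3,4,4,3,2,1,0 for degrees 0…8.
[q⁸] = 1·0 + 2·3 + 1·3 = 9.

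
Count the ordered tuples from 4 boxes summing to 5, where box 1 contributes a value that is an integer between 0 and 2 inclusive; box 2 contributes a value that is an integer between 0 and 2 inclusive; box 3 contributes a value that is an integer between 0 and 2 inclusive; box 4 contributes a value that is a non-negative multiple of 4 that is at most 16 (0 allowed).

6

The generating function for the choices is (1 + q + q²)·(1 + q + q²)·(1 + q + q²)·(1 + q⁴ + q⁸ + q¹² + q¹⁶); the count is [q⁵].
(1 + q + q²) has coefficients 1,1,1 for degrees 0…2.
(1 + q + q²) has coefficients 1,1,1,0,0,0 for degrees 0…5.
Multiplying by (1 + q + q²) gives running coefficients 1,2,3,2,1,0 for degrees 0…5.
Finally multiplying by (1 + q⁴ + q⁸ + q¹² + q¹⁶), the product of all factors after the first has coefficients 1,2,3,2,2,2 for degrees 0…5.
[q⁵] = 1·2 + 1·2 + 1·2 = 6.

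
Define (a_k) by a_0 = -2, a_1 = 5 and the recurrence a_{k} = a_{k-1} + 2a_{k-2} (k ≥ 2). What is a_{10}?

The ordinary generating function has denominator 1 - x - 2x^2.
Iterating the recurrence: a_0,…,a_{10} = -2, 5, 1, 11, 13, 35, 61, 131, 253, 515, 1021.

1021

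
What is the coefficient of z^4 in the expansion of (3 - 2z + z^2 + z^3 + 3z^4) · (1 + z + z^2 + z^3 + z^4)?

6

(3 - 2z + z^2 + z^3 + 3z^4) has coefficients 3,-2,1,1,3 for degrees 0…4.
(1 + z + z^2 + z^3 + z^4) has coefficients 1,1,1,1,1 for degrees 0…4.
[z^4] = 3·1 − 2·1 + 1·1 + 1·1 + 3·1 = 6.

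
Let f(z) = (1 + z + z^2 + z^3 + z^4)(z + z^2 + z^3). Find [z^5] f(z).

(1 + z + z^2 + z^3 + z^4) has coefficients 1,1,1,1,1 for degrees 0…4.
(z + z^2 + z^3) has coefficients 0,1,1,1,0,0 for degrees 0…5.
[z^5] = 1·0 + 1·0 + 1·1 + 1·1 + 1·1 = 3.

3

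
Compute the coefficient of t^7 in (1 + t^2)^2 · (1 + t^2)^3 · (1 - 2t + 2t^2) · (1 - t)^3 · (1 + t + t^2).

-147

(1 + t^2)^2 has coefficients 1,0,2,0,1 for degrees 0…4.
(1 + t^2)^3 has coefficients 1,0,3,0,3,0,1,0 for degrees 0…7.
Multiplying by (1 - 2t + 2t^2) gives running coefficients 1,-2,5,-6,9,-6,7,-2 for degrees 0…7.
Multiplying by (1 - t)^3 gives running coefficients 1,-5,14,-28,44,-56,58,-50 for degrees 0…7.
Finally multiplying by (1 + t + t^2), the product of all factors after the first has coefficients 1,-4,10,-19,30,-40,46,-48 for degrees 0…7.
[t^7] = 1·(-48) + 2·(-40) + 1·(-19) = -147.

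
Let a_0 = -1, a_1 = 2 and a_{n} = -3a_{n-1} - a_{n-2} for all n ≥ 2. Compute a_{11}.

The ordinary generating function has denominator 1 + 3z + z^2.
Iterating the recurrence: a_0,…,a_{11} = -1, 2, -5, 13, -34, 89, -233, 610, -1597, 4181, -10946, 28657.

28657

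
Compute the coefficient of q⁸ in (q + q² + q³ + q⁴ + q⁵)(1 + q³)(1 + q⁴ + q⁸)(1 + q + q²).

7

(q + q² + q³ + q⁴ + q⁵) has coefficients 0,1,1,1,1,1 for degrees 0…5.
(1 + q³) has coefficients 1,0,0,1,0,0,0,0,0 for degrees 0…8.
Multiplying by (1 + q⁴ + q⁸) gives running coefficients 1,0,0,1,1,0,0,1,1 for degrees 0…8.
Finally multiplying by (1 + q + q²), the product of all factors after the first has coefficients 1,1,1,1,2,2,1,1,2 for degrees 0…8.
[q⁸] = 1·1 + 1·1 + 1·2 + 1·2 + 1·1 = 7.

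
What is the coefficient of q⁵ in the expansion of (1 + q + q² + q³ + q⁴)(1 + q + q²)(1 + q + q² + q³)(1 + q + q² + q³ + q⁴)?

(1 + q + q² + q³ + q⁴) has coefficients 1,1,1,1,1 for degrees 0…4.
(1 + q + q²) has coefficients 1,1,1,0,0,0 for degrees 0…5.
Multiplying by (1 + q + q² + q³) gives running coefficients 1,2,3,3,2,1 for degrees 0…5.
Finally multiplying by (1 + q + q² + q³ + q⁴), the product of all factors after the first has coefficients 1,3,6,9,11,11 for degrees 0…5.
[q⁵] = 1·11 + 1·11 + 1·9 + 1·6 + 1·3 = 40.

40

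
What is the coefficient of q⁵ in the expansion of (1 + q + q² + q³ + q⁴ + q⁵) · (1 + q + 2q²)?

(1 + q + q² + q³ + q⁴ + q⁵) has coefficients 1,1,1,1,1,1 for degrees 0…5.
(1 + q + 2q²) has coefficients 1,1,2,0,0,0 for degrees 0…5.
[q⁵] = 1·0 + 1·0 + 1·0 + 1·2 + 1·1 + 1·1 = 4.

4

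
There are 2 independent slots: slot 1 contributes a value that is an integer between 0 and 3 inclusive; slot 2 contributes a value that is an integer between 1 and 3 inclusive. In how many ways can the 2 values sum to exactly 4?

The generating function for the choices is (1 + x + x^2 + x^3)·(x + x^2 + x^3); the count is [x^4].
(1 + x + x^2 + x^3) has coefficients 1,1,1,1 for degrees 0…3.
(x + x^2 + x^3) has coefficients 0,1,1,1,0 for degrees 0…4.
[x^4] = 1·0 + 1·1 + 1·1 + 1·1 = 3.

3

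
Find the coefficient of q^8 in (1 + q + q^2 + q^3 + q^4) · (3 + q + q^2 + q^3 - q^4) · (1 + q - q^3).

-3

(1 + q + q^2 + q^3 + q^4) has coefficients 1,1,1,1,1 for degrees 0…4.
(3 + q + q^2 + q^3 - q^4) has coefficients 3,1,1,1,-1,0,0,0,0 for degrees 0…8.
Finally multiplying by (1 + q - q^3), the product of all factors after the first has coefficients 3,4,2,-1,-1,-2,-1,1,0 for degrees 0…8.
[q^8] = 1·0 + 1·1 + 1·(-1) + 1·(-2) + 1·(-1) = -3.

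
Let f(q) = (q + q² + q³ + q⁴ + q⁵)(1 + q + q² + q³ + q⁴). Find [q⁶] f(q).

(q + q² + q³ + q⁴ + q⁵) has coefficients 0,1,1,1,1,1 for degrees 0…5.
(1 + q + q² + q³ + q⁴) has coefficients 1,1,1,1,1,0,0 for degrees 0…6.
[q⁶] = 1·0 + 1·1 + 1·1 + 1·1 + 1·1 = 4.

4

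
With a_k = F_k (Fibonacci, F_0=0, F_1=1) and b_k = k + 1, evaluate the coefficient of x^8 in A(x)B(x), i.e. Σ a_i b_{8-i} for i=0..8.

133

Write out a_i and b_{8-i} for i = 0,…,8 and sum the products.
Σ = 0·9 + 1·8 + 1·7 + 2·6 + 3·5 + 5·4 + 8·3 + 13·2 + 21·1 = 133.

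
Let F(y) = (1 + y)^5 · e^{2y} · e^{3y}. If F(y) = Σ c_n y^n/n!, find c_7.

The EGF product rule gives c_7 = Σ_{k_1+k_2+k_3=7} C(7; k_1,k_2,k_3) · ∏ g_i(k_i), where (1+y)^5 gives the falling factorial (5)_k; e^{2y} gives (2)^k; e^{3y} gives (3)^k.
g_1(k) for k = 0…7: 1, 5, 20, 60, 120, 120, 0, 0.
g_2(k) for k = 0…7: 1, 2, 4, 8, 16, 32, 64, 128.
g_3(k) for k = 0…7: 1, 3, 9, 27, 81, 243, 729, 2187.
First combine the last two factors: h(k) = Σ_j C(k,j)·g_2(j)·g_3(k−j) for k = 0…7: 1, 5, 25, 125, 625, 3125, 15625, 78125.
c_7 = Σ_k C(7,k)·g_1(k)·h(7−k) = 1·1·78125 + 7·5·15625 + 21·20·3125 + 35·60·625 + 35·120·125 + 21·120·25 = 78125 + 546875 + 1312500 + 1312500 + 525000 + 63000 = 3838000.

3838000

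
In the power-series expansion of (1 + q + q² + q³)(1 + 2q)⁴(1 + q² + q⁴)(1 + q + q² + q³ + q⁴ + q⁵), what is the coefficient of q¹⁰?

724

(1 + q + q² + q³) has coefficients 1,1,1,1 for degrees 0…3.
(1 + 2q)⁴ has coefficients 1,8,24,32,16,0,0,0,0,0,0 for degrees 0…10.
Multiplying by (1 + q² + q⁴) gives running coefficients 1,8,25,40,41,40,40,32,16,0,0 for degrees 0…10.
Finally multiplying by (1 + q + q² + q³ + q⁴ + q⁵), the product of all factors after the first has coefficients 1,9,34,74,115,155,194,218,209,169,128 for degrees 0…10.
[q¹⁰] = 1·128 + 1·169 + 1·209 + 1·218 = 724.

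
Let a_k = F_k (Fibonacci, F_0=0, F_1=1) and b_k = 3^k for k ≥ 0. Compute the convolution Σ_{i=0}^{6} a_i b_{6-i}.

428

The convolution is the x^6 coefficient of A(x)B(x).
Σ = 0·729 + 1·243 + 1·81 + 2·27 + 3·9 + 5·3 + 8·1 = 428.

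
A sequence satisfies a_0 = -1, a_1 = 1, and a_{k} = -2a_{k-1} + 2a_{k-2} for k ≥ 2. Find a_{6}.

-208

The ordinary generating function has denominator 1 + 2y - 2y^2.
Iterating the recurrence: a_0,…,a_{6} = -1, 1, -4, 10, -28, 76, -208.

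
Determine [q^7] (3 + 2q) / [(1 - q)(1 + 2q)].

-169

Partial fractions give a closed form: a_n = (5/3)·1^n + (4/3)·(-2)^n.
At n = 7: a_7 = -169.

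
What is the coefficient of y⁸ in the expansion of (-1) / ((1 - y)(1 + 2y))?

-171

Partial fractions give a closed form: a_n = (-1/3)·1^n + (-2/3)·(-2)^n.
At n = 8: a_8 = -171.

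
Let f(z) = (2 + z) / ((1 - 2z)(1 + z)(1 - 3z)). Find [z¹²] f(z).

The denominator gives the recurrence a_n = 4a_(n−1) − a_(n−2) − 6a_(n−3) for n ≥ 3; the numerator fixes a_0 = 2, a_1 = 9, a_2 = 34.
Iterating: 2, 9, 34, 115, 372, 1169, 3614, 11055, 33592, 101629, 306594, 923195, 2776412, so a_12 = 2776412.

2776412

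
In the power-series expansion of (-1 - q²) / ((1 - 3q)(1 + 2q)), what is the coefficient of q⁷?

The denominator gives the recurrence a_n = a_(n−1) + 6a_(n−2) for n ≥ 3; the numerator fixes a_0 = -1, a_1 = -1, a_2 = -8.
Iterating: -1, -1, -8, -14, -62, -146, -518, -1394, so a_7 = -1394.

-1394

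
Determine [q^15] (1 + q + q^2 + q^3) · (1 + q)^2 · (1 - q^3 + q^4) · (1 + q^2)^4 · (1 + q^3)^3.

(1 + q + q^2 + q^3) has coefficients 1,1,1,1 for degrees 0…3.
(1 + q)^2 has coefficients 1,2,1,0,0,0,0,0,0,0,0,0,0,0,0,0 for degrees 0…15.
Multiplying by (1 - q^3 + q^4) gives running coefficients 1,2,1,-1,-1,1,1,0,0,0,0,0,0,0,0,0 for degrees 0…15.
Multiplying by (1 + q^2)^4 gives running coefficients 1,2,5,7,9,9,7,6,3,4,3,3,3,1,1,0 for degrees 0…15.
Finally multiplying by (1 + q^3)^3, the product of all factors after the first has coefficients 1,2,5,10,15,24,31,39,45,47,50,44,43,37,28,28 for degrees 0…15.
[q^15] = 1·28 + 1·28 + 1·37 + 1·43 = 136.

136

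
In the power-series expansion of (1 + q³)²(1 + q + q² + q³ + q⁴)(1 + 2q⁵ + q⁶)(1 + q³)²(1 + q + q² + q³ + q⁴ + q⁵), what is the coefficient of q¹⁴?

165

(1 + q³)² has coefficients 1,0,0,2,0,0,1 for degrees 0…6.
(1 + q + q² + q³ + q⁴) has coefficients 1,1,1,1,1,0,0,0,0,0,0,0,0,0,0 for degrees 0…14.
Multiplying by (1 + 2q⁵ + q⁶) gives running coefficients 1,1,1,1,1,2,3,3,3,3,1,0,0,0,0 for degrees 0…14.
Multiplying by (1 + q³)² gives running coefficients 1,1,1,3,3,4,6,6,8,10,8,8,9,5,3 for degrees 0…14.
Finally multiplying by (1 + q + q² + q³ + q⁴ + q⁵), the product of all factors after the first has coefficients 1,2,3,6,9,13,18,23,30,37,42,46,49,48,43 for degrees 0…14.
[q¹⁴] = 1·43 + 2·46 + 1·30 = 165.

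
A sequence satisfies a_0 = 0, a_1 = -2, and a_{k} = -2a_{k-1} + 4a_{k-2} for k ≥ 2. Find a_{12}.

The ordinary generating function has denominator 1 + 2y - 4y^2.
Iterating the recurrence: a_0,…,a_{12} = 0, -2, 4, -16, 48, -160, 512, -1664, 5376, -17408, 56320, -182272, 589824.

589824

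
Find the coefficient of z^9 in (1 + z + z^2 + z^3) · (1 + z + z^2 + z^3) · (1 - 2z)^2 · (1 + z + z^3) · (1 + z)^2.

45

(1 + z + z^2 + z^3) has coefficients 1,1,1,1 for degrees 0…3.
(1 + z + z^2 + z^3) has coefficients 1,1,1,1,0,0,0,0,0,0 for degrees 0…9.
Multiplying by (1 - 2z)^2 gives running coefficients 1,-3,1,1,0,4,0,0,0,0 for degrees 0…9.
Multiplying by (1 + z + z^3) gives running coefficients 1,-2,-2,3,-2,5,5,0,4,0 for degrees 0…9.
Finally multiplying by (1 + z)^2, the product of all factors after the first has coefficients 1,0,-5,-3,2,4,13,15,9,8 for degrees 0…9.
[z^9] = 1·8 + 1·9 + 1·15 + 1·13 = 45.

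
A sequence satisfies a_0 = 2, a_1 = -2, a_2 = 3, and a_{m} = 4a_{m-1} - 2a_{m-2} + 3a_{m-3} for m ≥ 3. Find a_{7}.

3650

The ordinary generating function has denominator 1 - 4q + 2q^2 - 3q^3.
Iterating the recurrence: a_0,…,a_{7} = 2, -2, 3, 22, 76, 269, 990, 3650.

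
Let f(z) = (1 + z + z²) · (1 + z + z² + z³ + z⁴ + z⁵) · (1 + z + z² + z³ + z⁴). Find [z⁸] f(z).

9

(1 + z + z²) has coefficients 1,1,1 for degrees 0…2.
(1 + z + z² + z³ + z⁴ + z⁵) has coefficients 1,1,1,1,1,1,0,0,0 for degrees 0…8.
Finally multiplying by (1 + z + z² + z³ + z⁴), the product of all factors after the first has coefficients 1,2,3,4,5,5,4,3,2 for degrees 0…8.
[z⁸] = 1·2 + 1·3 + 1·4 = 9.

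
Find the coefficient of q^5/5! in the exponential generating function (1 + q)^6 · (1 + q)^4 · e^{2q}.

117472

The EGF product rule gives c_5 = Σ_{k_1+k_2+k_3=5} C(5; k_1,k_2,k_3) · ∏ g_i(k_i), where (1+q)^6 gives the falling factorial (6)_k; (1+q)^4 gives the falling factorial (4)_k; e^{2q} gives (2)^k.
g_1(k) for k = 0…5: 1, 6, 30, 120, 360, 720.
g_2(k) for k = 0…5: 1, 4, 12, 24, 24, 0.
g_3(k) for k = 0…5: 1, 2, 4, 8, 16, 32.
First combine the last two factors: h(k) = Σ_j C(k,j)·g_2(j)·g_3(k−j) for k = 0…5: 1, 6, 32, 152, 648, 2512.
c_5 = Σ_k C(5,k)·g_1(k)·h(5−k) = 1·1·2512 + 5·6·648 + 10·30·152 + 10·120·32 + 5·360·6 + 1·720·1 = 2512 + 19440 + 45600 + 38400 + 10800 + 720 = 117472.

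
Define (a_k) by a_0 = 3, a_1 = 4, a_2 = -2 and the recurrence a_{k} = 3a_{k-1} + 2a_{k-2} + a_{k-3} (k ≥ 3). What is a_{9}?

9250

The ordinary generating function has denominator 1 - 3x - 2x^2 - x^3.
Iterating the recurrence: a_0,…,a_{9} = 3, 4, -2, 5, 15, 53, 194, 703, 2550, 9250.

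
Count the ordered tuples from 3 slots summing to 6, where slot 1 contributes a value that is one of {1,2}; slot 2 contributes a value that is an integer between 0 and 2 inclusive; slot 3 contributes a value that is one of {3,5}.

The generating function for the choices is (t + t²)·(1 + t + t²)·(t³ + t⁵); the count is [t⁶].
(t + t²) has coefficients 0,1,1 for degrees 0…2.
(1 + t + t²) has coefficients 1,1,1,0,0,0,0 for degrees 0…6.
Finally multiplying by (t³ + t⁵), the product of all factors after the first has coefficients 0,0,0,1,1,2,1 for degrees 0…6.
[t⁶] = 1·2 + 1·1 = 3.

3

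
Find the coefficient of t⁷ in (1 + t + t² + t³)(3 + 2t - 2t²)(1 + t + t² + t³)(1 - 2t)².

(1 + t + t² + t³) has coefficients 1,1,1,1 for degrees 0…3.
(3 + 2t - 2t²) has coefficients 3,2,-2,0,0,0,0,0 for degrees 0…7.
Multiplying by (1 + t + t² + t³) gives running coefficients 3,5,3,3,0,-2,0,0 for degrees 0…7.
Finally multiplying by (1 - 2t)², the product of all factors after the first has coefficients 3,-7,-5,11,0,10,8,-8 for degrees 0…7.
[t⁷] = 1·(-8) + 1·8 + 1·10 + 1·0 = 10.

10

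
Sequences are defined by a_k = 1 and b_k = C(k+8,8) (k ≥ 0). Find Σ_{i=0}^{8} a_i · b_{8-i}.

This is [x^8] in the product of the two ordinary generating functions.
Σ = 1·12870 + 1·6435 + 1·3003 + 1·1287 + 1·495 + 1·165 + 1·45 + 1·9 + 1·1 = 24310.

24310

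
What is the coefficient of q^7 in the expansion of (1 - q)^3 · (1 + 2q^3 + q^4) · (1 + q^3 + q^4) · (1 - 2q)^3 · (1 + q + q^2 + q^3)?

30

(1 - q)^3 has coefficients 1,-3,3,-1 for degrees 0…3.
(1 + 2q^3 + q^4) has coefficients 1,0,0,2,1,0,0,0 for degrees 0…7.
Multiplying by (1 + q^3 + q^4) gives running coefficients 1,0,0,3,2,0,2,3 for degrees 0…7.
Multiplying by (1 - 2q)^3 gives running coefficients 1,-6,12,-5,-16,24,2,-25 for degrees 0…7.
Finally multiplying by (1 + q + q^2 + q^3), the product of all factors after the first has coefficients 1,-5,7,2,-15,15,5,-15 for degrees 0…7.
[q^7] = 1·(-15) − 3·5 + 3·15 − 1·(-15) = 30.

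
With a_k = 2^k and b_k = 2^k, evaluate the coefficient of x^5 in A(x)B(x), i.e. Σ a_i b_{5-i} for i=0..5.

Write out a_i and b_{5-i} for i = 0,…,5 and sum the products.
Σ = 1·32 + 2·16 + 4·8 + 8·4 + 16·2 + 32·1 = 192.

192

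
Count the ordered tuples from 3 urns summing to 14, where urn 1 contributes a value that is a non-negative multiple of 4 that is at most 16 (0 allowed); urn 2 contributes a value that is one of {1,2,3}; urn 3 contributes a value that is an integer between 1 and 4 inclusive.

3

The generating function for the choices is (1 + z⁴ + z⁸ + z¹² + z¹⁶)·(z + z² + z³)·(z + z² + z³ + z⁴); the count is [z¹⁴].
(1 + z⁴ + z⁸ + z¹² + z¹⁶) has coefficients 1,0,0,0,1,0,0,0,1,0,0,0,1,0,0 for degrees 0…14.
(z + z² + z³) has coefficients 0,1,1,1,0,0,0,0,0,0,0,0,0,0,0 for degrees 0…14.
Finally multiplying by (z + z² + z³ + z⁴), the product of all factors after the first has coefficients 0,0,1,2,3,3,2,1,0,0,0,0,0,0,0 for degrees 0…14.
[z¹⁴] = 1·0 + 1·0 + 1·2 + 1·1 = 3.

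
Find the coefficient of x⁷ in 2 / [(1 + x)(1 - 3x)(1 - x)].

Partial fractions give a closed form: a_n = (1/4)·(-1)^n + (9/4)·3^n + (-1/2)·1^n.
At n = 7: a_7 = 4920.

4920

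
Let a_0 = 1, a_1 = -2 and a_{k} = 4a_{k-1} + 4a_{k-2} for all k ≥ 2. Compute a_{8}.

-61184

The ordinary generating function has denominator 1 - 4y - 4y^2.
Iterating the recurrence: a_0,…,a_{8} = 1, -2, -4, -24, -112, -544, -2624, -12672, -61184.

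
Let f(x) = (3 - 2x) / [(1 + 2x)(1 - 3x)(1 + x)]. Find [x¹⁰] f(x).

The denominator gives the recurrence a_n = 7a_(n−2) + 6a_(n−3) for n ≥ 3; the numerator fixes a_0 = 3, a_1 = -2, a_2 = 21.
Iterating: 3, -2, 21, 4, 135, 154, 969, 1888, 7707, 19030, 65277, so a_10 = 65277.

65277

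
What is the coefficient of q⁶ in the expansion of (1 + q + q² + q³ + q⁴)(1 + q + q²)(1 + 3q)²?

40

(1 + q + q² + q³ + q⁴) has coefficients 1,1,1,1,1 for degrees 0…4.
(1 + q + q²) has coefficients 1,1,1,0,0,0,0 for degrees 0…6.
Finally multiplying by (1 + 3q)², the product of all factors after the first has coefficients 1,7,16,15,9,0,0 for degrees 0…6.
[q⁶] = 1·0 + 1·0 + 1·9 + 1·15 + 1·16 = 40.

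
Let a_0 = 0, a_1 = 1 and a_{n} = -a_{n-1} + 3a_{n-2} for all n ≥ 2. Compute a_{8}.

The ordinary generating function has denominator 1 + y - 3y^2.
Iterating the recurrence: a_0,…,a_{8} = 0, 1, -1, 4, -7, 19, -40, 97, -217.

-217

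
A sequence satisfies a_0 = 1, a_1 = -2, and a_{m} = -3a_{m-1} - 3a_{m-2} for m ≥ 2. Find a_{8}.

-81

The ordinary generating function has denominator 1 + 3q + 3q^2.
Iterating the recurrence: a_0,…,a_{8} = 1, -2, 3, -3, 0, 9, -27, 54, -81.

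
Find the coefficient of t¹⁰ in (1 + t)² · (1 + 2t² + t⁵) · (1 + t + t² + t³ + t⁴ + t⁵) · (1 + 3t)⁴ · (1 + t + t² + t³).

(1 + t)² has coefficients 1,2,1 for degrees 0…2.
(1 + 2t² + t⁵) has coefficients 1,0,2,0,0,1,0,0,0,0,0 for degrees 0…10.
Multiplying by (1 + t + t² + t³ + t⁴ + t⁵) gives running coefficients 1,1,3,3,3,4,3,3,1,1,1 for degrees 0…10.
Multiplying by (1 + 3t)⁴ gives running coefficients 1,13,69,201,390,607,780,822,874,823,634 for degrees 0…10.
Finally multiplying by (1 + t + t² + t³), the product of all factors after the first has coefficients 1,14,83,284,673,1267,1978,2599,3083,3299,3153 for degrees 0…10.
[t¹⁰] = 1·3153 + 2·3299 + 1·3083 = 12834.

12834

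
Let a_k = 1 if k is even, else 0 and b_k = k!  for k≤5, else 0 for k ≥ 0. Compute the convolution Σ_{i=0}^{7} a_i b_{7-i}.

127

This is [x^7] in the product of the two ordinary generating functions.
Σ = 1·0 + 0·0 + 1·120 + 0·24 + 1·6 + 0·2 + 1·1 + 0·1 = 127.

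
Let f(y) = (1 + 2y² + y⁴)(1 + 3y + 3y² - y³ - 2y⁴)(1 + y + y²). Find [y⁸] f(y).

(1 + 2y² + y⁴) has coefficients 1,0,2,0,1 for degrees 0…4.
(1 + 3y + 3y² - y³ - 2y⁴) has coefficients 1,3,3,-1,-2,0,0,0,0 for degrees 0…8.
Finally multiplying by (1 + y + y²), the product of all factors after the first has coefficients 1,4,7,5,0,-3,-2,0,0 for degrees 0…8.
[y⁸] = 1·0 + 2·(-2) + 1·0 = -4.

-4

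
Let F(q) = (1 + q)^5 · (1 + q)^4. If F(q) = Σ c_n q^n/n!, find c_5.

15120

The EGF product rule gives c_5 = Σ_{k_1+k_2=5} C(5; k_1,k_2) · ∏ g_i(k_i), where (1+q)^5 gives the falling factorial (5)_k; (1+q)^4 gives the falling factorial (4)_k.
g_1(k) for k = 0…5: 1, 5, 20, 60, 120, 120.
g_2(k) for k = 0…5: 1, 4, 12, 24, 24, 0.
c_5 = Σ_k C(5,k)·g_1(k)·g_2(5−k) = 5·5·24 + 10·20·24 + 10·60·12 + 5·120·4 + 1·120·1 = 600 + 4800 + 7200 + 2400 + 120 = 15120.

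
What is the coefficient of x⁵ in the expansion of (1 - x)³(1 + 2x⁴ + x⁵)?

(1 - x)³ has coefficients 1,-3,3,-1 for degrees 0…3.
(1 + 2x⁴ + x⁵) has coefficients 1,0,0,0,2,1 for degrees 0…5.
[x⁵] = 1·1 − 3·2 + 3·0 − 1·0 = -5.

-5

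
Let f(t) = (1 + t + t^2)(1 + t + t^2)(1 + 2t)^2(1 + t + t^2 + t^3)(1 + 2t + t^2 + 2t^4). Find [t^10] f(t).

(1 + t + t^2) has coefficients 1,1,1 for degrees 0…2.
(1 + t + t^2) has coefficients 1,1,1,0,0,0,0,0,0,0,0 for degrees 0…10.
Multiplying by (1 + 2t)^2 gives running coefficients 1,5,9,8,4,0,0,0,0,0,0 for degrees 0…10.
Multiplying by (1 + t + t^2 + t^3) gives running coefficients 1,6,15,23,26,21,12,4,0,0,0 for degrees 0…10.
Finally multiplying by (1 + 2t + t^2 + 2t^4), the product of all factors after the first has coefficients 1,8,28,59,89,108,110,95,72,46,24 for degrees 0…10.
[t^10] = 1·24 + 1·46 + 1·72 = 142.

142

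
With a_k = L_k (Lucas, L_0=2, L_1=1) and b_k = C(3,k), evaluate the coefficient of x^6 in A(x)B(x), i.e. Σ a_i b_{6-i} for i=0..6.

This is [x^6] in the product of the two ordinary generating functions.
Σ = 2·0 + 1·0 + 3·0 + 4·1 + 7·3 + 11·3 + 18·1 = 76.

76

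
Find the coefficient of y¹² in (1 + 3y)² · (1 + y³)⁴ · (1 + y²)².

(1 + 3y)² has coefficients 1,6,9 for degrees 0…2.
(1 + y³)⁴ has coefficients 1,0,0,4,0,0,6,0,0,4,0,0,1 for degrees 0…12.
Finally multiplying by (1 + y²)², the product of all factors after the first has coefficients 1,0,2,4,1,8,6,4,12,4,6,8,1 for degrees 0…12.
[y¹²] = 1·1 + 6·8 + 9·6 = 103.

103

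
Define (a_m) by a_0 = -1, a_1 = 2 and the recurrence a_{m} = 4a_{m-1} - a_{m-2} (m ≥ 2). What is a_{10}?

The ordinary generating function has denominator 1 - 4z + z^2.
Iterating the recurrence: a_0,…,a_{10} = -1, 2, 9, 34, 127, 474, 1769, 6602, 24639, 91954, 343177.

343177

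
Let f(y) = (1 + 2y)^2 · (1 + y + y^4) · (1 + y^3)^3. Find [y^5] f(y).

(1 + 2y)^2 has coefficients 1,4,4 for degrees 0…2.
(1 + y + y^4) has coefficients 1,1,0,0,1,0 for degrees 0…5.
Finally multiplying by (1 + y^3)^3, the product of all factors after the first has coefficients 1,1,0,3,4,0 for degrees 0…5.
[y^5] = 1·0 + 4·4 + 4·3 = 28.

28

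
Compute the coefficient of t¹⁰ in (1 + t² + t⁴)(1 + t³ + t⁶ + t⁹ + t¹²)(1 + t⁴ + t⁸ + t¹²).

(1 + t² + t⁴) has coefficients 1,0,1,0,1 for degrees 0…4.
(1 + t³ + t⁶ + t⁹ + t¹²) has coefficients 1,0,0,1,0,0,1,0,0,1,0 for degrees 0…10.
Finally multiplying by (1 + t⁴ + t⁸ + t¹²), the product of all factors after the first has coefficients 1,0,0,1,1,0,1,1,1,1,1 for degrees 0…10.
[t¹⁰] = 1·1 + 1·1 + 1·1 = 3.

3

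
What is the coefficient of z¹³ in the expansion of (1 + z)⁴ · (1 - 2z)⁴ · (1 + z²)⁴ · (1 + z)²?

270

(1 + z)⁴ has coefficients 1,4,6,4,1 for degrees 0…4.
(1 - 2z)⁴ has coefficients 1,-8,24,-32,16,0,0,0,0,0,0,0,0,0 for degrees 0…13.
Multiplying by (1 + z²)⁴ gives running coefficients 1,-8,28,-64,118,-176,212,-224,193,-136,88,-32,16,0 for degrees 0…13.
Finally multiplying by (1 + z)², the product of all factors after the first has coefficients 1,-6,13,-16,18,-4,-22,24,-43,26,9,8,40,0 for degrees 0…13.
[z¹³] = 1·0 + 4·40 + 6·8 + 4·9 + 1·26 = 270.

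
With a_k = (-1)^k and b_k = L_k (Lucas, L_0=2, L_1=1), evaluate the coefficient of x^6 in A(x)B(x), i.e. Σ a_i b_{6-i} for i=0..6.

14

Write out a_i and b_{6-i} for i = 0,…,6 and sum the products.
Σ = 1·18 − 1·11 + 1·7 − 1·4 + 1·3 − 1·1 + 1·2 = 14.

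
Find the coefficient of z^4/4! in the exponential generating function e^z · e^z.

16

The EGF product rule gives c_4 = Σ_{k_1+k_2=4} C(4; k_1,k_2) · ∏ g_i(k_i), where e^z gives (1)^k; e^z gives (1)^k.
g_1(k) for k = 0…4: 1, 1, 1, 1, 1.
g_2(k) for k = 0…4: 1, 1, 1, 1, 1.
c_4 = Σ_k C(4,k)·g_1(k)·g_2(4−k) = 1·1·1 + 4·1·1 + 6·1·1 + 4·1·1 + 1·1·1 = 1 + 4 + 6 + 4 + 1 = 16.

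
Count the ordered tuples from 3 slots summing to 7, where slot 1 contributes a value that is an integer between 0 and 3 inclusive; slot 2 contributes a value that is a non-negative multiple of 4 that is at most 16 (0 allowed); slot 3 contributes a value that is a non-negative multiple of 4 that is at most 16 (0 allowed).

2

The generating function for the choices is (1 + y + y² + y³)·(1 + y⁴ + y⁸ + y¹² + y¹⁶)·(1 + y⁴ + y⁸ + y¹² + y¹⁶); the count is [y⁷].
(1 + y + y² + y³) has coefficients 1,1,1,1 for degrees 0…3.
(1 + y⁴ + y⁸ + y¹² + y¹⁶) has coefficients 1,0,0,0,1,0,0,0 for degrees 0…7.
Finally multiplying by (1 + y⁴ + y⁸ + y¹² + y¹⁶), the product of all factors after the first has coefficients 1,0,0,0,2,0,0,0 for degrees 0…7.
[y⁷] = 1·0 + 1·0 + 1·0 + 1·2 = 2.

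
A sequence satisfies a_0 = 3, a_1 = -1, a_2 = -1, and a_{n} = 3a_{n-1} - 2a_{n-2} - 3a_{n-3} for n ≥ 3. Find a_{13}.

The ordinary generating function has denominator 1 - 3x + 2x^2 + 3x^3.
Iterating the recurrence: a_0,…,a_{13} = 3, -1, -1, -10, -25, -52, -76, -49, 161, 809, 2252, 4655, 7034, 5036.

5036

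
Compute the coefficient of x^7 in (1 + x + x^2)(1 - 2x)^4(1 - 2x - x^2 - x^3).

-24

(1 + x + x^2) has coefficients 1,1,1 for degrees 0…2.
(1 - 2x)^4 has coefficients 1,-8,24,-32,16,0,0,0 for degrees 0…7.
Finally multiplying by (1 - 2x - x^2 - x^3), the product of all factors after the first has coefficients 1,-10,39,-73,64,-24,16,-16 for degrees 0…7.
[x^7] = 1·(-16) + 1·16 + 1·(-24) = -24.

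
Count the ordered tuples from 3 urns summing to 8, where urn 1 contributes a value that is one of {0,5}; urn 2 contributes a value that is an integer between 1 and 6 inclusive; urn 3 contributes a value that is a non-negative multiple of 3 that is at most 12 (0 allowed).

3

The generating function for the choices is (1 + t⁵)·(t + t² + t³ + t⁴ + t⁵ + t⁶)·(1 + t³ + t⁶ + t⁹ + t¹²); the count is [t⁸].
(1 + t⁵) has coefficients 1,0,0,0,0,1 for degrees 0…5.
(t + t² + t³ + t⁴ + t⁵ + t⁶) has coefficients 0,1,1,1,1,1,1,0,0 for degrees 0…8.
Finally multiplying by (1 + t³ + t⁶ + t⁹ + t¹²), the product of all factors after the first has coefficients 0,1,1,1,2,2,2,2,2 for degrees 0…8.
[t⁸] = 1·2 + 1·1 = 3.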